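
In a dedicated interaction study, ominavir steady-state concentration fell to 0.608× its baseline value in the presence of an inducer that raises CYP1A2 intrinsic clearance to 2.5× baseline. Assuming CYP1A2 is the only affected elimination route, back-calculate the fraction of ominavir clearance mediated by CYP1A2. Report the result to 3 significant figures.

CL'/CL = 1 / 0.608 = 1.645
2.5·fm + (1 − fm) = 1.645
fm = (1.645 − 1) / (2.5 − 1) = 0.430

0.430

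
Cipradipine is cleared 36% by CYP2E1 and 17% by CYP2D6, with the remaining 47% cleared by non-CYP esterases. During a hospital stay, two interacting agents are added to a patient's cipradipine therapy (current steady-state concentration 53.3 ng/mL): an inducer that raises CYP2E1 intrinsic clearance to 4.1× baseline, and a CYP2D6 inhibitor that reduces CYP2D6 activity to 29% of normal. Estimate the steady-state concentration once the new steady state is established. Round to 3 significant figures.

The CYP2E1 pathway (36% of clearance) is boosted to 4.1× activity: 0.36 × 4.1 = 1.476.
The CYP2D6 pathway (17% of clearance) falls to 0.29× activity: 0.17 × 0.29 = 0.0493.
The remaining 47% of clearance is unaffected.
Relative clearance = 1.476 + 0.0493 + 0.47 = 1.9953.
New steady-state concentration = 53.3 / 1.9953 = 26.7 ng/mL (concentration scales inversely with clearance).

26.7 ng/mL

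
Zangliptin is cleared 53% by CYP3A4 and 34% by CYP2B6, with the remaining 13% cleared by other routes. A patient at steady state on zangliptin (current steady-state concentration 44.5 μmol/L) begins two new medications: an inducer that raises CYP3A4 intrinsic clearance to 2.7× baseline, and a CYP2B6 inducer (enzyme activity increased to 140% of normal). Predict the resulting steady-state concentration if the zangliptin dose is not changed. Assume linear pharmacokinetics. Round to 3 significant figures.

21.8 μmol/L

The CYP3A4 pathway (53% of clearance) is boosted to 2.7× activity: 0.53 × 2.7 = 1.431.
The CYP2B6 pathway (34% of clearance) increases to 1.4× activity: 0.34 × 1.4 = 0.476.
The remaining 13% of clearance is unaffected.
Relative clearance = 1.431 + 0.476 + 0.13 = 2.037.
Dividing the baseline by the relative clearance: 44.5 / 2.037 = 21.8 μmol/L.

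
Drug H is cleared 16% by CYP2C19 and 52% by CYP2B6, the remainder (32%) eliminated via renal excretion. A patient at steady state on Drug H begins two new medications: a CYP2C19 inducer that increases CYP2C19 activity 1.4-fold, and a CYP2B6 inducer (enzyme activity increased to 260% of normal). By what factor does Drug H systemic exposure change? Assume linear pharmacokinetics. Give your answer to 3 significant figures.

0.527

The CYP2C19 pathway (16% of clearance) increases to 1.4× activity: 0.16 × 1.4 = 0.224.
The CYP2B6 pathway (52% of clearance) is boosted to 2.6× activity: 0.52 × 2.6 = 1.352.
The remaining 32% of clearance is unaffected.
CL_new/CL_old = 0.224 + 1.352 + 0.32 = 1.896.
Net systemic exposure ratio = 1 / 1.896 = 0.527.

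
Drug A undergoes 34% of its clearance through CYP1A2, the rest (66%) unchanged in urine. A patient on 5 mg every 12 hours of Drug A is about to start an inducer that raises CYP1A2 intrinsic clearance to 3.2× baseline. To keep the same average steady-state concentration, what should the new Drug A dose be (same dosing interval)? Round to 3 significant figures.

8.74 mg

The CYP1A2 pathway (34% of clearance) rises to 3.2× activity: 0.34 × 3.2 = 1.088.
Non-CYP routes (66%) are unchanged.
New clearance relative to baseline: 1.088 + 0.66 = 1.748.
Css,avg = (dose rate)/CL, so holding Css fixed requires dose ∝ CL: 5 × 1.748 = 8.74 mg.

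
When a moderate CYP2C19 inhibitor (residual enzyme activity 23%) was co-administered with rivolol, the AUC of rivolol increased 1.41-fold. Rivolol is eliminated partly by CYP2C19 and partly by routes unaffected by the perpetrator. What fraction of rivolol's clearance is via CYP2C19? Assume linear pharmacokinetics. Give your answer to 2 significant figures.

0.38

Call the CYP2C19 fraction fm. After the interaction, CL_new/CL_old = fm × 0.23 + (1 − fm).
AUC ratio = 1 / (new CL fraction), so new CL fraction = 1 / 1.41 = 0.7092.
fm × 0.23 + 1 − fm = 0.7092  ⇒  fm × (0.23 − 1) = −0.2908  ⇒  fm = 0.38.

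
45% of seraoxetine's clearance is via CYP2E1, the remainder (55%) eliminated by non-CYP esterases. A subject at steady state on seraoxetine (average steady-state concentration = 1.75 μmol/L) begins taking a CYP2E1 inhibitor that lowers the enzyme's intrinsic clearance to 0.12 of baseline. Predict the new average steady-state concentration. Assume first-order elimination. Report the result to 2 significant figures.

2.9 μmol/L

CYP2E1: 0.45 × 0.12 = 0.054
Other: 0.55 (unchanged)
New clearance relative to baseline: 0.054 + 0.55 = 0.604.
New average steady-state concentration = baseline ÷ relative clearance = 1.75 / 0.604 = 2.9 μmol/L.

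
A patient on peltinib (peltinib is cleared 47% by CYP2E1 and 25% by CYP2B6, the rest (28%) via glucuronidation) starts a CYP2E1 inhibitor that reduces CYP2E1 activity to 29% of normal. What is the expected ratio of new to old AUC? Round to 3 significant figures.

1.50

The CYP2E1 pathway (47% of clearance) is reduced to 0.29× activity: 0.47 × 0.29 = 0.1363.
CYP2B6 (25%) and the residual 28% are unaffected.
CL_new/CL_old = 0.1363 + 0.25 + 0.28 = 0.6663.
AUC ratio = CL_old/CL_new = 1 / 0.6663 = 1.50.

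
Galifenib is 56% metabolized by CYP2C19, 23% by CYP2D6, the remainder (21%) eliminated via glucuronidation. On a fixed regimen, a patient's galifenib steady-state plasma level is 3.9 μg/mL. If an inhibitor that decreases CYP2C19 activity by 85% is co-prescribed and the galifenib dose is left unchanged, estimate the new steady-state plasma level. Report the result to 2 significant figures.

CYP2C19: 0.56 × 0.15 = 0.084
CYP2D6: 0.23 (unchanged)
Other: 0.21 (unchanged)
CL_new/CL_old = 0.084 + 0.23 + 0.21 = 0.524.
With dosing unchanged, steady-state plasma level scales as 1/CL: 3.9 / 0.524 = 7.4 μg/mL.

7.4 μg/mL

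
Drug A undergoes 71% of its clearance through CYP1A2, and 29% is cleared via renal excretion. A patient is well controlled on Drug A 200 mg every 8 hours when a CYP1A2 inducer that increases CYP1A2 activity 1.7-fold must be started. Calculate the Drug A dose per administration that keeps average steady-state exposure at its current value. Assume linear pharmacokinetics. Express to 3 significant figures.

The CYP1A2 pathway (71% of clearance) increases to 1.7× activity: 0.71 × 1.7 = 1.207.
Non-CYP routes (29%) are unchanged.
New clearance relative to baseline: 1.207 + 0.29 = 1.497.
Exposure is unchanged when dose changes in proportion to clearance. New dose = 200 mg × 1.497 = 299 mg.

299 mg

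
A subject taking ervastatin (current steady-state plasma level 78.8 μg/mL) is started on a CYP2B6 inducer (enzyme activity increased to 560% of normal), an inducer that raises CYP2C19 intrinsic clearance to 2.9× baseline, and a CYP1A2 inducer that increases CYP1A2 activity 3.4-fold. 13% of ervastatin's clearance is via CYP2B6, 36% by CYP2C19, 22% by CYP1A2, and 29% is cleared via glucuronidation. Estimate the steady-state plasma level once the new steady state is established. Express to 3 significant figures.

28.0 μg/mL

CYP2B6: 0.13 × 5.6 = 0.728
CYP2C19: 0.36 × 2.9 = 1.044
CYP1A2: 0.22 × 3.4 = 0.748
Other: 0.29 (unchanged)
Relative clearance = 0.728 + 1.044 + 0.748 + 0.29 = 2.81.
New steady-state plasma level = 78.8 / 2.81 = 28.0 μg/mL (concentration scales inversely with clearance).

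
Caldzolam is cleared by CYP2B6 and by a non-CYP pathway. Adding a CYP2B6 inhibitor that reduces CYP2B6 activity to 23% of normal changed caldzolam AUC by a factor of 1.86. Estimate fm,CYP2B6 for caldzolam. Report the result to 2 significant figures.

Write x for the fraction cleared via CYP2B6. The observed AUC change means clearance fell to 1/1.86 = 0.5376 of baseline.
Only the CYP2B6 route changed, so 0.5376 = x·0.23 + (1 − x), giving x = 0.60.

0.60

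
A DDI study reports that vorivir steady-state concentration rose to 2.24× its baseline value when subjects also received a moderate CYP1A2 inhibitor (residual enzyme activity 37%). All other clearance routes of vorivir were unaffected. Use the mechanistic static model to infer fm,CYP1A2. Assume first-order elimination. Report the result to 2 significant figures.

0.88

Call the CYP1A2 fraction fm. After the interaction, CL_new/CL_old = fm × 0.37 + (1 − fm).
Steady-state concentration ratio = 1 / (new CL fraction), so new CL fraction = 1 / 2.24 = 0.4464.
fm × 0.37 + 1 − fm = 0.4464  ⇒  fm × (0.37 − 1) = −0.5536  ⇒  fm = 0.88.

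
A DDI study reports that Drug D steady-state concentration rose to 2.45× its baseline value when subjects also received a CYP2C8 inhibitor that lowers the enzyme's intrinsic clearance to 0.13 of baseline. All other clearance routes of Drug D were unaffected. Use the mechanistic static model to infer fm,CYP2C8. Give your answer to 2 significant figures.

Call the CYP2C8 fraction fm. After the interaction, CL_new/CL_old = fm × 0.13 + (1 − fm).
Steady-state concentration ratio = 1 / (new CL fraction), so new CL fraction = 1 / 2.45 = 0.4082.
fm × 0.13 + 1 − fm = 0.4082  ⇒  fm × (0.13 − 1) = −0.5918  ⇒  fm = 0.68.

0.68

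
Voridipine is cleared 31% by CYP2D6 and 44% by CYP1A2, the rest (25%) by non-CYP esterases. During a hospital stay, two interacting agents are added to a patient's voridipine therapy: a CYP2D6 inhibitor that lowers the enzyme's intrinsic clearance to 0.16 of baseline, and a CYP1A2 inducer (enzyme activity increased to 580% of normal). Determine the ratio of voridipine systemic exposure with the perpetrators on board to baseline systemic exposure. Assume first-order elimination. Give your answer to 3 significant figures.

0.351

CYP2D6: 0.31 × 0.16 = 0.0496
CYP1A2: 0.44 × 5.8 = 2.552
Other: 0.25 (unchanged)
Relative clearance = 0.0496 + 2.552 + 0.25 = 2.8516.
Because systemic exposure varies inversely with clearance, the combined effect is 1 / 2.8516 = 0.351.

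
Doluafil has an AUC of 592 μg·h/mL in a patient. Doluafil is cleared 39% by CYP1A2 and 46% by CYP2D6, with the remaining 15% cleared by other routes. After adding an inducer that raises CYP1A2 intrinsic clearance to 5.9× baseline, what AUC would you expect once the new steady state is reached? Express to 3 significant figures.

CYP1A2: 0.39 × 5.9 = 2.301
CYP2D6: 0.46 (unchanged)
Other: 0.15 (unchanged)
New clearance relative to baseline: 2.301 + 0.46 + 0.15 = 2.911.
With dosing unchanged, AUC scales as 1/CL: 592 / 2.911 = 203 μg·h/mL.

203 μg·h/mL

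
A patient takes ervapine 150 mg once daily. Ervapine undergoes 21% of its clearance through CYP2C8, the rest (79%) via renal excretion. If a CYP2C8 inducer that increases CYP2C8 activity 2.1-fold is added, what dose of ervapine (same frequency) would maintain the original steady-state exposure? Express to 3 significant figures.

185 mg

The CYP2C8 pathway (21% of clearance) is boosted to 2.1× activity: 0.21 × 2.1 = 0.441.
The remaining 79% of clearance is unaffected.
CL_new/CL_old = 0.441 + 0.79 = 1.231.
Exposure is unchanged when dose changes in proportion to clearance. New dose = 150 mg × 1.231 = 185 mg.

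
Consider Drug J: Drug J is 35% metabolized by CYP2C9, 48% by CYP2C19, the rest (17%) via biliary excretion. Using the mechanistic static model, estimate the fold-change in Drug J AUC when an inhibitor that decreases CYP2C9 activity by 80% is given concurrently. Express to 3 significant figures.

1.39

The CYP2C9 pathway (35% of clearance) falls to 0.2× activity: 0.35 × 0.2 = 0.07.
CYP2C19 (48%) and the residual 17% are unaffected.
Relative clearance = 0.07 + 0.48 + 0.17 = 0.72.
AUC ratio = CL_old/CL_new = 1 / 0.72 = 1.39.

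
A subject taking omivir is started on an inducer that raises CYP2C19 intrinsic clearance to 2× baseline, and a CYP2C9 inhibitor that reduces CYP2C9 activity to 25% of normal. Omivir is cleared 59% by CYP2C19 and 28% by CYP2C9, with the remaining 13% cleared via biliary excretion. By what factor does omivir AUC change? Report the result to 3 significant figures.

CYP2C19: 0.59 × 2 = 1.18
CYP2C9: 0.28 × 0.25 = 0.07
Other: 0.13 (unchanged)
New clearance relative to baseline: 1.18 + 0.07 + 0.13 = 1.38.
Net AUC ratio = 1 / 1.38 = 0.725.

0.725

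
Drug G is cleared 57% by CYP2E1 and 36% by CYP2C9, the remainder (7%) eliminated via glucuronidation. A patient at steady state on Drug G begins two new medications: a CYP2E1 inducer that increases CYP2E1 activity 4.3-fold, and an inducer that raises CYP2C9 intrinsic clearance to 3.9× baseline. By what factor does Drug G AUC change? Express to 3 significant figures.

0.255

The CYP2E1 pathway (57% of clearance) rises to 4.3× activity: 0.57 × 4.3 = 2.451.
The CYP2C9 pathway (36% of clearance) is boosted to 3.9× activity: 0.36 × 3.9 = 1.404.
Non-CYP routes (7%) are unchanged.
New clearance relative to baseline: 2.451 + 1.404 + 0.07 = 3.925.
Because AUC varies inversely with clearance, the combined effect is 1 / 3.925 = 0.255.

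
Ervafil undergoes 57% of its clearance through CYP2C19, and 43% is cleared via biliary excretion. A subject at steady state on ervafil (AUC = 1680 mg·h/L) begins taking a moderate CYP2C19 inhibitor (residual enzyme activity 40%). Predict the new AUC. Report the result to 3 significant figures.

2.55 × 10³ mg·h/L

The CYP2C19 pathway (57% of clearance) falls to 0.4× activity: 0.57 × 0.4 = 0.228.
The remaining 43% of clearance is unaffected.
Relative clearance = 0.228 + 0.43 = 0.658.
AUC ∝ 1/CL, so new value = 1680 / 0.658 = 2.55 × 10³ mg·h/L.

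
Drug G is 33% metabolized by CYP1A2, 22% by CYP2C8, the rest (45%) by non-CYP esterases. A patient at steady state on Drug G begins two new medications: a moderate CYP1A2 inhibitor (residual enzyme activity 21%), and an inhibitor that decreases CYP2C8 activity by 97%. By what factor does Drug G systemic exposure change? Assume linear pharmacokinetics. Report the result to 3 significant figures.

The CYP1A2 pathway (33% of clearance) drops to 0.21× activity: 0.33 × 0.21 = 0.0693.
The CYP2C8 pathway (22% of clearance) drops to 0.03× activity: 0.22 × 0.03 = 0.0066.
Non-CYP routes (45%) are unchanged.
Relative clearance = 0.0693 + 0.0066 + 0.45 = 0.5259.
Net systemic exposure ratio = 1 / 0.5259 = 1.90.

1.90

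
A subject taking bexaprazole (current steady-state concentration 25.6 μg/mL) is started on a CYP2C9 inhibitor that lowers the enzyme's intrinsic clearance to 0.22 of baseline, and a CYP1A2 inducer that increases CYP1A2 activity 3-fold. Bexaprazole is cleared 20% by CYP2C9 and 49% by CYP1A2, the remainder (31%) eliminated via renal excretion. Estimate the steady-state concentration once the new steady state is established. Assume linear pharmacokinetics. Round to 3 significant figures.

14.0 μg/mL

The CYP2C9 pathway (20% of clearance) falls to 0.22× activity: 0.2 × 0.22 = 0.044.
The CYP1A2 pathway (49% of clearance) is boosted to 3× activity: 0.49 × 3 = 1.47.
Non-CYP routes (31%) are unchanged.
Relative clearance = 0.044 + 1.47 + 0.31 = 1.824.
Steady-state concentration ∝ 1/CL: new value = 25.6 / 1.824 = 14.0 μg/mL.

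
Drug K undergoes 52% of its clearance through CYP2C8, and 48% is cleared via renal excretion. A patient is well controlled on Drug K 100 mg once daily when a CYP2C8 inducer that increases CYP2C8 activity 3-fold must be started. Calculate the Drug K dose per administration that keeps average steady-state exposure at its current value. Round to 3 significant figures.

The CYP2C8 pathway (52% of clearance) increases to 3× activity: 0.52 × 3 = 1.56.
The remaining 48% of clearance is unaffected.
New clearance relative to baseline: 1.56 + 0.48 = 2.04.
Css,avg = (dose rate)/CL, so holding Css fixed requires dose ∝ CL: 100 × 2.04 = 204 mg.

204 mg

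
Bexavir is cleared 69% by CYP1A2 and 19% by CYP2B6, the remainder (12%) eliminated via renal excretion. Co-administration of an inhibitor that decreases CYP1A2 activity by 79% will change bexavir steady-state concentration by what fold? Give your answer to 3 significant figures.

2.20

The CYP1A2 pathway (69% of clearance) falls to 0.21× activity: 0.69 × 0.21 = 0.1449.
CYP2B6 (19%) and the residual 12% are unaffected.
CL_new/CL_old = 0.1449 + 0.19 + 0.12 = 0.4549.
Since steady-state concentration ∝ 1/CL, the ratio is 1 / 0.4549 = 2.20.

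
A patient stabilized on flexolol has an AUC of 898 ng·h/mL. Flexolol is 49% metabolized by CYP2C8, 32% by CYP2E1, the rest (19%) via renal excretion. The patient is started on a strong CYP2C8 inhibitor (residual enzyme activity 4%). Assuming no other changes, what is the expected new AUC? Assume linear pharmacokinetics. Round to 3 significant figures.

1.70 × 10³ ng·h/mL

CYP2C8: 0.49 × 0.04 = 0.0196
CYP2E1: 0.32 (unchanged)
Other: 0.19 (unchanged)
Relative clearance = 0.0196 + 0.32 + 0.19 = 0.5296.
New AUC = baseline ÷ relative clearance = 898 / 0.5296 = 1.70 × 10³ ng·h/mL.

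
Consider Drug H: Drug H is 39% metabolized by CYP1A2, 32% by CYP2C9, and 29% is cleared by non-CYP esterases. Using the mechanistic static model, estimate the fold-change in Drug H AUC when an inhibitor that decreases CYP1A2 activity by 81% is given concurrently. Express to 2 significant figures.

1.5

CYP1A2: 0.39 × 0.19 = 0.0741
CYP2C9: 0.32 (unchanged)
Other: 0.29 (unchanged)
CL_new/CL_old = 0.0741 + 0.32 + 0.29 = 0.6841.
AUC is inversely proportional to clearance, so the fold-change is 1 / 0.6841 = 1.5.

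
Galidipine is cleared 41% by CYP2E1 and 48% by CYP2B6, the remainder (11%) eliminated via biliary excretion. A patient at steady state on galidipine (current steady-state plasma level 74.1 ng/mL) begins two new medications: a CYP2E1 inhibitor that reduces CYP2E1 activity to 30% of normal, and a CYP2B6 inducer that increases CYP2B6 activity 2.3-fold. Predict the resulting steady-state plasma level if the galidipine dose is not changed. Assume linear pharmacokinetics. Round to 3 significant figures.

55.4 ng/mL

The CYP2E1 pathway (41% of clearance) is reduced to 0.3× activity: 0.41 × 0.3 = 0.123.
The CYP2B6 pathway (48% of clearance) increases to 2.3× activity: 0.48 × 2.3 = 1.104.
The remaining 11% of clearance is unaffected.
Relative clearance = 0.123 + 1.104 + 0.11 = 1.337.
Dividing the baseline by the relative clearance: 74.1 / 1.337 = 55.4 ng/mL.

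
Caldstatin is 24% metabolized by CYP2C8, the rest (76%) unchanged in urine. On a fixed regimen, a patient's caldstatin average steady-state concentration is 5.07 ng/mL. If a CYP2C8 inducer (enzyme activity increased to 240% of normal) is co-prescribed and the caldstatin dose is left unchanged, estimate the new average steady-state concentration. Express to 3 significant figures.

The CYP2C8 pathway (24% of clearance) rises to 2.4× activity: 0.24 × 2.4 = 0.576.
Non-CYP routes (76%) are unchanged.
Relative clearance = 0.576 + 0.76 = 1.336.
New average steady-state concentration = baseline ÷ relative clearance = 5.07 / 1.336 = 3.79 ng/mL.

3.79 ng/mL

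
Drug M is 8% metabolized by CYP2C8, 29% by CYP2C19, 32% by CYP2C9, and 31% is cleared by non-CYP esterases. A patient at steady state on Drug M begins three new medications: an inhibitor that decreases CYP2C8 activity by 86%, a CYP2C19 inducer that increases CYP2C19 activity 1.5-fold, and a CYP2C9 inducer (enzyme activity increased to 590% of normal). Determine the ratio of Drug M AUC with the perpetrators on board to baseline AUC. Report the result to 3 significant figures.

0.378

The CYP2C8 pathway (8% of clearance) is reduced to 0.14× activity: 0.08 × 0.14 = 0.0112.
The CYP2C19 pathway (29% of clearance) increases to 1.5× activity: 0.29 × 1.5 = 0.435.
The CYP2C9 pathway (32% of clearance) increases to 5.9× activity: 0.32 × 5.9 = 1.888.
The remaining 31% of clearance is unaffected.
Relative clearance = 0.0112 + 0.435 + 1.888 + 0.31 = 2.6442.
Net AUC ratio = 1 / 2.6442 = 0.378.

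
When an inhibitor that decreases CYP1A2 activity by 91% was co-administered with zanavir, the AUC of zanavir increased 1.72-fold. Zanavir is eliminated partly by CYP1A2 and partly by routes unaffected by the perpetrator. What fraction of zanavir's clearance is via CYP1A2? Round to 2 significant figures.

CL'/CL = 1 / 1.72 = 0.5814
0.09·fm + (1 − fm) = 0.5814
fm = (0.5814 − 1) / (0.09 − 1) = 0.46

0.46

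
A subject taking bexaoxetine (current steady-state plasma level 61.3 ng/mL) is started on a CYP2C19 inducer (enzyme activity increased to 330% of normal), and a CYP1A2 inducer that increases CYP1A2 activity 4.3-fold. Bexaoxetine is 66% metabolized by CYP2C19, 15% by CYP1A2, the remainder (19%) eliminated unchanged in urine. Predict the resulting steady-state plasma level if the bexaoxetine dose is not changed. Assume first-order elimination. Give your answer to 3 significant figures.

CYP2C19: 0.66 × 3.3 = 2.178
CYP1A2: 0.15 × 4.3 = 0.645
Other: 0.19 (unchanged)
Relative clearance = 2.178 + 0.645 + 0.19 = 3.013.
New steady-state plasma level = 61.3 / 3.013 = 20.3 ng/mL (concentration scales inversely with clearance).

20.3 ng/mL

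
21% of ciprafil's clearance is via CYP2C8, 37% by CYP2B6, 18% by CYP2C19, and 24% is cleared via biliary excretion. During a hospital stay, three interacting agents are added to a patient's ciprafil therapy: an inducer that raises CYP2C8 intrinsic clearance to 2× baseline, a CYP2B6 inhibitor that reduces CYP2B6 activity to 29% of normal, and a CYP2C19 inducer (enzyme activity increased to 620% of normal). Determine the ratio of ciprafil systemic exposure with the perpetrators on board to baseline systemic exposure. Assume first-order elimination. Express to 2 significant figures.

0.53

CYP2C8: 0.21 × 2 = 0.42
CYP2B6: 0.37 × 0.29 = 0.1073
CYP2C19: 0.18 × 6.2 = 1.116
Other: 0.24 (unchanged)
New clearance relative to baseline: 0.42 + 0.1073 + 1.116 + 0.24 = 1.8833.
Because systemic exposure varies inversely with clearance, the combined effect is 1 / 1.8833 = 0.53.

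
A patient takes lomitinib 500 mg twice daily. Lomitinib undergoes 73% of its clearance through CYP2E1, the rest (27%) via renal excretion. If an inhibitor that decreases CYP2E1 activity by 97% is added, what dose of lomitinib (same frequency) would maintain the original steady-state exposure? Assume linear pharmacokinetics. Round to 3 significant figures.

146 mg

CYP2E1: 0.73 × 0.03 = 0.0219
Other: 0.27 (unchanged)
Relative clearance = 0.0219 + 0.27 = 0.2919.
Css,avg = (dose rate)/CL, so holding Css fixed requires dose ∝ CL: 500 × 0.2919 = 146 mg.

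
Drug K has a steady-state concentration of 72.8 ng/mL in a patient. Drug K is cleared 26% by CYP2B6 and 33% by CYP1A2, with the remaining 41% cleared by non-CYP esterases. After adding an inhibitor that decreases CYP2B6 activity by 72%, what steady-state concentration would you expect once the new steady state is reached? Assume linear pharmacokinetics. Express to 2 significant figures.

The CYP2B6 pathway (26% of clearance) drops to 0.28× activity: 0.26 × 0.28 = 0.0728.
CYP1A2 (33%) and the residual 41% are unaffected.
New clearance relative to baseline: 0.0728 + 0.33 + 0.41 = 0.8128.
Steady-state concentration ∝ 1/CL, so new value = 72.8 / 0.8128 = 90 ng/mL.

90 ng/mL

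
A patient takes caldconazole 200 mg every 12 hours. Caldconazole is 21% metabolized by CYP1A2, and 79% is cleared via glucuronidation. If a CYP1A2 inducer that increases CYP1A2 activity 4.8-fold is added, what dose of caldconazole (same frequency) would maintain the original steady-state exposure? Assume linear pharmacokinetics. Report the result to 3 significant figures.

CYP1A2: 0.21 × 4.8 = 1.008
Other: 0.79 (unchanged)
New clearance relative to baseline: 1.008 + 0.79 = 1.798.
Css,avg = (dose rate)/CL, so holding Css fixed requires dose ∝ CL: 200 × 1.798 = 360 mg.

360 mg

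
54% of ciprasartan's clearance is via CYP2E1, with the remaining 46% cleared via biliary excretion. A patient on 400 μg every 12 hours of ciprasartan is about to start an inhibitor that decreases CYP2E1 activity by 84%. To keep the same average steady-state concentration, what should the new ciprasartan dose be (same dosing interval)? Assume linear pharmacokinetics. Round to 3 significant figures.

219 μg

CYP2E1: 0.54 × 0.16 = 0.0864
Other: 0.46 (unchanged)
New clearance relative to baseline: 0.0864 + 0.46 = 0.5464.
To maintain the same steady-state level, dose must scale with clearance: new dose = 400 × 0.5464 = 219 μg.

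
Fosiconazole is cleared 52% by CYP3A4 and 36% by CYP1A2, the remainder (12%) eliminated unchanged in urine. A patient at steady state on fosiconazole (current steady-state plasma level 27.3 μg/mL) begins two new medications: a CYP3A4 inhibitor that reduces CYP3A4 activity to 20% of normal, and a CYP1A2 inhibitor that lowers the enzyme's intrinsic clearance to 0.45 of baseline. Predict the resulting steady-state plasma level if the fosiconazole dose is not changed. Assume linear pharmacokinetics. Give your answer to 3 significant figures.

70.7 μg/mL

The CYP3A4 pathway (52% of clearance) is reduced to 0.2× activity: 0.52 × 0.2 = 0.104.
The CYP1A2 pathway (36% of clearance) drops to 0.45× activity: 0.36 × 0.45 = 0.162.
Non-CYP routes (12%) are unchanged.
CL_new/CL_old = 0.104 + 0.162 + 0.12 = 0.386.
Dividing the baseline by the relative clearance: 27.3 / 0.386 = 70.7 μg/mL.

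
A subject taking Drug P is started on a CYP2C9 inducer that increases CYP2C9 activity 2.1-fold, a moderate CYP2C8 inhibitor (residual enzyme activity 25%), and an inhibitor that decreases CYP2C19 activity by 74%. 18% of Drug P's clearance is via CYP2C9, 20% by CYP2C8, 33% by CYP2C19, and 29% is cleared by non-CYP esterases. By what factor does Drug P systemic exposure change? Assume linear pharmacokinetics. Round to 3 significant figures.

1.24

The CYP2C9 pathway (18% of clearance) rises to 2.1× activity: 0.18 × 2.1 = 0.378.
The CYP2C8 pathway (20% of clearance) is reduced to 0.25× activity: 0.2 × 0.25 = 0.05.
The CYP2C19 pathway (33% of clearance) drops to 0.26× activity: 0.33 × 0.26 = 0.0858.
The remaining 29% of clearance is unaffected.
Relative clearance = 0.378 + 0.05 + 0.0858 + 0.29 = 0.8038.
Net systemic exposure ratio = 1 / 0.8038 = 1.24.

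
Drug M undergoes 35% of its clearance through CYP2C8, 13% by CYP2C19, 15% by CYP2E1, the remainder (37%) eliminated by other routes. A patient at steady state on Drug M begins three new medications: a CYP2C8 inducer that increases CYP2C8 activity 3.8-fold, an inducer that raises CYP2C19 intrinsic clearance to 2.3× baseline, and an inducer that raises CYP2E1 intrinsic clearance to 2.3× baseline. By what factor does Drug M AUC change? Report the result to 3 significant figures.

0.427

CYP2C8: 0.35 × 3.8 = 1.33
CYP2C19: 0.13 × 2.3 = 0.299
CYP2E1: 0.15 × 2.3 = 0.345
Other: 0.37 (unchanged)
CL_new/CL_old = 1.33 + 0.299 + 0.345 + 0.37 = 2.344.
Net AUC ratio = 1 / 2.344 = 0.427.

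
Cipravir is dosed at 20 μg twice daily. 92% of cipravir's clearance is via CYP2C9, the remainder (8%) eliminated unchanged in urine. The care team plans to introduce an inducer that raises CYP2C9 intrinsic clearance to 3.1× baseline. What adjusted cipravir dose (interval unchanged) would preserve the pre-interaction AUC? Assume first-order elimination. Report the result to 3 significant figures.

58.6 μg

The CYP2C9 pathway (92% of clearance) is boosted to 3.1× activity: 0.92 × 3.1 = 2.852.
Non-CYP routes (8%) are unchanged.
Relative clearance = 2.852 + 0.08 = 2.932.
Css,avg = (dose rate)/CL, so holding Css fixed requires dose ∝ CL: 20 × 2.932 = 58.6 μg.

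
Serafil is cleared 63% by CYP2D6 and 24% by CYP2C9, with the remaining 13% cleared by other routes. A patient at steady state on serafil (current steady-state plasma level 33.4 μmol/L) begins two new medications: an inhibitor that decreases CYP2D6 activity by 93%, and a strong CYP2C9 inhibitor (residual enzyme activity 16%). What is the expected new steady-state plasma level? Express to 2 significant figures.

The CYP2D6 pathway (63% of clearance) falls to 0.07× activity: 0.63 × 0.07 = 0.0441.
The CYP2C9 pathway (24% of clearance) drops to 0.16× activity: 0.24 × 0.16 = 0.0384.
Non-CYP routes (13%) are unchanged.
CL_new/CL_old = 0.0441 + 0.0384 + 0.13 = 0.2125.
Dividing the baseline by the relative clearance: 33.4 / 0.2125 = 1.6 × 10² μmol/L.

1.6 × 10² μmol/L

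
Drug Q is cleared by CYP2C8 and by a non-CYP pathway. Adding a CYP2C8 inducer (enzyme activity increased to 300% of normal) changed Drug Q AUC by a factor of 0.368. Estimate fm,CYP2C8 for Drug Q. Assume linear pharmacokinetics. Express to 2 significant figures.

CL'/CL = 1 / 0.368 = 2.717
3·fm + (1 − fm) = 2.717
fm = (2.717 − 1) / (3 − 1) = 0.86

0.86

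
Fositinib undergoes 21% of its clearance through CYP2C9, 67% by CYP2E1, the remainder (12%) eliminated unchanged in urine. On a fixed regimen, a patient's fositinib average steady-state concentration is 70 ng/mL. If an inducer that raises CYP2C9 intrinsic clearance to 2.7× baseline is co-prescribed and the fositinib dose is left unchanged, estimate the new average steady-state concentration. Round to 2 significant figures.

The CYP2C9 pathway (21% of clearance) increases to 2.7× activity: 0.21 × 2.7 = 0.567.
CYP2E1 (67%) and the residual 12% are unaffected.
New clearance relative to baseline: 0.567 + 0.67 + 0.12 = 1.357.
Average steady-state concentration ∝ 1/CL, so new value = 70 / 1.357 = 52 ng/mL.

52 ng/mL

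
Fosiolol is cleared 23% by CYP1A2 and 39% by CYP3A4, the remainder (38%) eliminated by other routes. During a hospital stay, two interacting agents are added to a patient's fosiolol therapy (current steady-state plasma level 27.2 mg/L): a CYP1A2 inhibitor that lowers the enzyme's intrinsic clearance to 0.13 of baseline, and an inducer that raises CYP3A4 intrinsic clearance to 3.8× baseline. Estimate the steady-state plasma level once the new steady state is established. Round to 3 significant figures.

14.4 mg/L

The CYP1A2 pathway (23% of clearance) is reduced to 0.13× activity: 0.23 × 0.13 = 0.0299.
The CYP3A4 pathway (39% of clearance) increases to 3.8× activity: 0.39 × 3.8 = 1.482.
The remaining 38% of clearance is unaffected.
New clearance relative to baseline: 0.0299 + 1.482 + 0.38 = 1.8919.
Dividing the baseline by the relative clearance: 27.2 / 1.8919 = 14.4 mg/L.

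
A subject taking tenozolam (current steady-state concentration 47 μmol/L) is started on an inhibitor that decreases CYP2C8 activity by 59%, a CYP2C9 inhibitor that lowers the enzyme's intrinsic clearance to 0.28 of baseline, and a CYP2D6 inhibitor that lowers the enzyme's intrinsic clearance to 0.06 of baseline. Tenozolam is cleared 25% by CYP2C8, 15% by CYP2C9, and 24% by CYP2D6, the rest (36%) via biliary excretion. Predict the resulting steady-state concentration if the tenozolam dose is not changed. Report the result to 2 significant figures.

91 μmol/L

The CYP2C8 pathway (25% of clearance) falls to 0.41× activity: 0.25 × 0.41 = 0.1025.
The CYP2C9 pathway (15% of clearance) is reduced to 0.28× activity: 0.15 × 0.28 = 0.042.
The CYP2D6 pathway (24% of clearance) drops to 0.06× activity: 0.24 × 0.06 = 0.0144.
Non-CYP routes (36%) are unchanged.
Relative clearance = 0.1025 + 0.042 + 0.0144 + 0.36 = 0.5189.
Steady-state concentration ∝ 1/CL: new value = 47 / 0.5189 = 91 μmol/L.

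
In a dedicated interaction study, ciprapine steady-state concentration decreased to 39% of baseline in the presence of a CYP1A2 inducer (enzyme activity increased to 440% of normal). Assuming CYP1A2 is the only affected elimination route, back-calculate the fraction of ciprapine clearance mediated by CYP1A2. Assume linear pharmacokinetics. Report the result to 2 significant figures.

CL'/CL = 1 / 0.390 = 2.564
4.4·fm + (1 − fm) = 2.564
fm = (2.564 − 1) / (4.4 − 1) = 0.46

0.46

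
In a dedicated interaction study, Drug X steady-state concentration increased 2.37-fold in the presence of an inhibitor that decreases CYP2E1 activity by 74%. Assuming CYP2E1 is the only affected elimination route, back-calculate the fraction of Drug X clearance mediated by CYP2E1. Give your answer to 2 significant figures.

0.78

Call the CYP2E1 fraction fm. After the interaction, CL_new/CL_old = fm × 0.26 + (1 − fm).
Steady-state concentration ratio = 1 / (new CL fraction), so new CL fraction = 1 / 2.37 = 0.4219.
fm × 0.26 + 1 − fm = 0.4219  ⇒  fm × (0.26 − 1) = −0.5781  ⇒  fm = 0.78.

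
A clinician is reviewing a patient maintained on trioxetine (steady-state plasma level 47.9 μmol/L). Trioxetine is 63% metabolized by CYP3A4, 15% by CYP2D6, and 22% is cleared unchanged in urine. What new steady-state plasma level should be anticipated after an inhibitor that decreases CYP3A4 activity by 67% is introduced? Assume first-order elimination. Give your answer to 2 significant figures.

The CYP3A4 pathway (63% of clearance) is reduced to 0.33× activity: 0.63 × 0.33 = 0.2079.
CYP2D6 (15%) and the residual 22% are unaffected.
Relative clearance = 0.2079 + 0.15 + 0.22 = 0.5779.
With dosing unchanged, steady-state plasma level scales as 1/CL: 47.9 / 0.5779 = 83 μmol/L.

83 μmol/L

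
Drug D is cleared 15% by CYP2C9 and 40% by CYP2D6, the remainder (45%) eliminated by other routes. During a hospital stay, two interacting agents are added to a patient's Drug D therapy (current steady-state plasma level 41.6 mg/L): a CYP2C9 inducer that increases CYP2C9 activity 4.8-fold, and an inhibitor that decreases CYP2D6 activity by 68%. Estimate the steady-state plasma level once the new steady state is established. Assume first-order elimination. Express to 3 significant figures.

32.0 mg/L

CYP2C9: 0.15 × 4.8 = 0.72
CYP2D6: 0.4 × 0.32 = 0.128
Other: 0.45 (unchanged)
New clearance relative to baseline: 0.72 + 0.128 + 0.45 = 1.298.
Dividing the baseline by the relative clearance: 41.6 / 1.298 = 32.0 mg/L.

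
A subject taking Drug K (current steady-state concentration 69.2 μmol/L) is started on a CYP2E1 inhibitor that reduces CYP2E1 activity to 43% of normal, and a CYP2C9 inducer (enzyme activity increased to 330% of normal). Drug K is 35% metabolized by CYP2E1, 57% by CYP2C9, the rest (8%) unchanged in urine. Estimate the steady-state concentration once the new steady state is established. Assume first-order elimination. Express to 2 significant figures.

33 μmol/L

CYP2E1: 0.35 × 0.43 = 0.1505
CYP2C9: 0.57 × 3.3 = 1.881
Other: 0.08 (unchanged)
Relative clearance = 0.1505 + 1.881 + 0.08 = 2.1115.
Dividing the baseline by the relative clearance: 69.2 / 2.1115 = 33 μmol/L.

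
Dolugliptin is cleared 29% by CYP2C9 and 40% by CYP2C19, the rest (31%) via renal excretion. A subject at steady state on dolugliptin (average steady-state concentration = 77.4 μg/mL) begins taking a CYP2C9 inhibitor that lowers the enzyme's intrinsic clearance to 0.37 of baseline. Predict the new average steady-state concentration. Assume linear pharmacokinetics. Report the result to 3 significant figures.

CYP2C9: 0.29 × 0.37 = 0.1073
CYP2C19: 0.4 (unchanged)
Other: 0.31 (unchanged)
Relative clearance = 0.1073 + 0.4 + 0.31 = 0.8173.
New average steady-state concentration = baseline ÷ relative clearance = 77.4 / 0.8173 = 94.7 μg/mL.

94.7 μg/mL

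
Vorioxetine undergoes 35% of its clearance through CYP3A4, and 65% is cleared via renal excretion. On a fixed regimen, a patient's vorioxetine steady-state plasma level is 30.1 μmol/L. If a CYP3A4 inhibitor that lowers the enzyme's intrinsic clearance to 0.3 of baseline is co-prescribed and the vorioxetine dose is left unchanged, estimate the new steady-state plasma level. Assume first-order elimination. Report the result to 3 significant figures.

39.9 μmol/L

The CYP3A4 pathway (35% of clearance) falls to 0.3× activity: 0.35 × 0.3 = 0.105.
The remaining 65% of clearance is unaffected.
Relative clearance = 0.105 + 0.65 = 0.755.
With dosing unchanged, steady-state plasma level scales as 1/CL: 30.1 / 0.755 = 39.9 μmol/L.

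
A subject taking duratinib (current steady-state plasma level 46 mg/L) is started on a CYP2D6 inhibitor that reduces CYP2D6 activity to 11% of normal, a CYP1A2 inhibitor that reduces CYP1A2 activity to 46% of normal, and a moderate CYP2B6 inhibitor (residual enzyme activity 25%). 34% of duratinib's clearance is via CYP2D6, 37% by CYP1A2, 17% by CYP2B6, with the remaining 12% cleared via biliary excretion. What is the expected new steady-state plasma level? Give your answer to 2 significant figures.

CYP2D6: 0.34 × 0.11 = 0.0374
CYP1A2: 0.37 × 0.46 = 0.1702
CYP2B6: 0.17 × 0.25 = 0.0425
Other: 0.12 (unchanged)
New clearance relative to baseline: 0.0374 + 0.1702 + 0.0425 + 0.12 = 0.3701.
Steady-state plasma level ∝ 1/CL: new value = 46 / 0.3701 = 1.2 × 10² mg/L.

1.2 × 10² mg/L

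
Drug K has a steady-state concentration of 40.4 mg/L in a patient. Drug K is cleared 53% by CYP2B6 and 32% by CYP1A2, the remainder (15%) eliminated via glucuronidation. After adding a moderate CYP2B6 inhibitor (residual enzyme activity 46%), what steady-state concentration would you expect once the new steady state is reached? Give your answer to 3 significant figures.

The CYP2B6 pathway (53% of clearance) drops to 0.46× activity: 0.53 × 0.46 = 0.2438.
CYP1A2 (32%) and the residual 15% are unaffected.
New clearance relative to baseline: 0.2438 + 0.32 + 0.15 = 0.7138.
Steady-state concentration ∝ 1/CL, so new value = 40.4 / 0.7138 = 56.6 mg/L.

56.6 mg/L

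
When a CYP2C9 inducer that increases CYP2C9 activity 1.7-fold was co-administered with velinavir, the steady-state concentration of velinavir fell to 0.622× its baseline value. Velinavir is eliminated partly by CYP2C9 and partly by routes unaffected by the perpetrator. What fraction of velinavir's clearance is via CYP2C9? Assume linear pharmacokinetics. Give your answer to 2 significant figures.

0.87

Let x = fm,CYP2C9. Because steady-state concentration ∝ 1/CL, relative clearance rose to 1/0.622 = 1.608.
Setting x·1.7 + (1 − x) = 1.608 and solving: x = (1.608 − 1)/(1.7 − 1) = 0.87.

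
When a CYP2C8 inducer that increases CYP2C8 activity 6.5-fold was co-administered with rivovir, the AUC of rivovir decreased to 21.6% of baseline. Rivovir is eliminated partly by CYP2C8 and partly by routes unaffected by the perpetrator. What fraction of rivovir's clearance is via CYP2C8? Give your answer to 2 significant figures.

0.66

CL'/CL = 1 / 0.216 = 4.63
6.5·fm + (1 − fm) = 4.63
fm = (4.63 − 1) / (6.5 − 1) = 0.66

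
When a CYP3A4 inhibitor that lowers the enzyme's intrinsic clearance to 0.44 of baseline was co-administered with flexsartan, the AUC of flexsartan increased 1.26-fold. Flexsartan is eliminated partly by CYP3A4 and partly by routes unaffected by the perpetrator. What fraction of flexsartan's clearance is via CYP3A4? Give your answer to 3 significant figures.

Let x = fm,CYP3A4. Because AUC ∝ 1/CL, relative clearance fell to 1/1.26 = 0.7937.
Setting x·0.44 + (1 − x) = 0.7937 and solving: x = (0.7937 − 1)/(0.44 − 1) = 0.368.

0.368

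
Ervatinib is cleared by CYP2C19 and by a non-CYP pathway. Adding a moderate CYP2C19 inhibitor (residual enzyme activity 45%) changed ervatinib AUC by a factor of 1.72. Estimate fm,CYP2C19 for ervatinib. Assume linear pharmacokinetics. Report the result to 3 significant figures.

0.761

Let fm be the CYP2C19 fraction. New clearance relative to baseline = fm × 0.45 + (1 − fm).
AUC ratio = 1 / (new CL fraction), so new CL fraction = 1 / 1.72 = 0.5814.
fm × 0.45 + 1 − fm = 0.5814  ⇒  fm × (0.45 − 1) = −0.4186  ⇒  fm = 0.761.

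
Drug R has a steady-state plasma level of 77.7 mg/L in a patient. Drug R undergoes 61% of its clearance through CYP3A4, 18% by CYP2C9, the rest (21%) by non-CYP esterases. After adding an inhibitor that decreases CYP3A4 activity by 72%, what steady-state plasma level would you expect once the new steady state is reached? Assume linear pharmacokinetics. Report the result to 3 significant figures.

The CYP3A4 pathway (61% of clearance) is reduced to 0.28× activity: 0.61 × 0.28 = 0.1708.
CYP2C9 (18%) and the residual 21% are unaffected.
CL_new/CL_old = 0.1708 + 0.18 + 0.21 = 0.5608.
With dosing unchanged, steady-state plasma level scales as 1/CL: 77.7 / 0.5608 = 139 mg/L.

139 mg/L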